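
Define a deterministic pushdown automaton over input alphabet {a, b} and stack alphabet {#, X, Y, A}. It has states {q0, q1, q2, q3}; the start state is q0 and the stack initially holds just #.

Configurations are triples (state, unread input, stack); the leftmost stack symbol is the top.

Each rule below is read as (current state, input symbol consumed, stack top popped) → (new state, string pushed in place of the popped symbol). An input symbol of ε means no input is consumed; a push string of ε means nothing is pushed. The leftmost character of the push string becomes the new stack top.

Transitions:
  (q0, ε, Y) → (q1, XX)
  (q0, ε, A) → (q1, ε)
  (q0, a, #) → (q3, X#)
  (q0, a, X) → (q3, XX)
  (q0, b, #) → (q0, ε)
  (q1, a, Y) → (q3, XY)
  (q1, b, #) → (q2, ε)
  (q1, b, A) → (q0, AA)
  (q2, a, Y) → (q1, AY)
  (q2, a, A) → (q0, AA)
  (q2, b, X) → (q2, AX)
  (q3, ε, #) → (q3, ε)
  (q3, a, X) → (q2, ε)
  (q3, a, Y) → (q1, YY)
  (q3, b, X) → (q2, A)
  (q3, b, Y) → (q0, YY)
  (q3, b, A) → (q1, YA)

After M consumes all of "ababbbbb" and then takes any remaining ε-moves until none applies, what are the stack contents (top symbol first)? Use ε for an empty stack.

(q0, ababbbbb, #)
  read a, top #: go to q3, push X# → (q3, babbbbb, X#)
  read b, top X: go to q2, push A → (q2, abbbbb, A#)
  read a, top A: go to q0, push AA → (q0, bbbbb, AA#)
  ε-move, top A: go to q1, push ε → (q1, bbbbb, A#)
  read b, top A: go to q0, push AA → (q0, bbbb, AA#)
  ε-move, top A: go to q1, push ε → (q1, bbbb, A#)
  read b, top A: go to q0, push AA → (q0, bbb, AA#)
  ε-move, top A: go to q1, push ε → (q1, bbb, A#)
  read b, top A: go to q0, push AA → (q0, bb, AA#)
  ε-move, top A: go to q1, push ε → (q1, bb, A#)
  read b, top A: go to q0, push AA → (q0, b, AA#)
  ε-move, top A: go to q1, push ε → (q1, b, A#)
  read b, top A: go to q0, push AA → (q0, ε, AA#)
  ε-move, top A: go to q1, push ε → (q1, ε, A#)
All input consumed in state q1 with stack A#.

A#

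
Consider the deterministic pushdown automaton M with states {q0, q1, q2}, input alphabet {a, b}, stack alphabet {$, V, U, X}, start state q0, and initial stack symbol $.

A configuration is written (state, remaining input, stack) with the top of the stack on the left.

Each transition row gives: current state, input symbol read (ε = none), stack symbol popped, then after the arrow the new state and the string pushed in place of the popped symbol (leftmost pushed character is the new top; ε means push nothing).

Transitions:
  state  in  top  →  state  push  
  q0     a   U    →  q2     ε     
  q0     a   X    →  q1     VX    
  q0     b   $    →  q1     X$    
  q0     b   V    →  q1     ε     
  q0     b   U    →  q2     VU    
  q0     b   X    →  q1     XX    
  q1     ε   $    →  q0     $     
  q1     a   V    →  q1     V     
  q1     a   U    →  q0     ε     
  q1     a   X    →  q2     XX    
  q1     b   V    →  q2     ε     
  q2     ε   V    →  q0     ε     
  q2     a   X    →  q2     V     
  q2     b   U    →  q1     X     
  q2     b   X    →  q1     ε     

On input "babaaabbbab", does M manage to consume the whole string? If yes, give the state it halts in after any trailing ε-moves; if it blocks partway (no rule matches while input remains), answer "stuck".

q1

(q0, babaaabbbab, $) ⊢ (q1, abaaabbbab, X$) ⊢ (q2, baaabbbab, XX$) ⊢ (q1, aaabbbab, X$) ⊢ (q2, aabbbab, XX$) ⊢ (q2, abbbab, VX$) ⊢ (q0, abbbab, X$) ⊢ (q1, bbbab, VX$) ⊢ (q2, bbab, X$) ⊢ (q1, bab, $) ⊢ (q0, bab, $) ⊢ (q1, ab, X$) ⊢ (q2, b, XX$) ⊢ (q1, ε, X$)
All input consumed; M is in state q1.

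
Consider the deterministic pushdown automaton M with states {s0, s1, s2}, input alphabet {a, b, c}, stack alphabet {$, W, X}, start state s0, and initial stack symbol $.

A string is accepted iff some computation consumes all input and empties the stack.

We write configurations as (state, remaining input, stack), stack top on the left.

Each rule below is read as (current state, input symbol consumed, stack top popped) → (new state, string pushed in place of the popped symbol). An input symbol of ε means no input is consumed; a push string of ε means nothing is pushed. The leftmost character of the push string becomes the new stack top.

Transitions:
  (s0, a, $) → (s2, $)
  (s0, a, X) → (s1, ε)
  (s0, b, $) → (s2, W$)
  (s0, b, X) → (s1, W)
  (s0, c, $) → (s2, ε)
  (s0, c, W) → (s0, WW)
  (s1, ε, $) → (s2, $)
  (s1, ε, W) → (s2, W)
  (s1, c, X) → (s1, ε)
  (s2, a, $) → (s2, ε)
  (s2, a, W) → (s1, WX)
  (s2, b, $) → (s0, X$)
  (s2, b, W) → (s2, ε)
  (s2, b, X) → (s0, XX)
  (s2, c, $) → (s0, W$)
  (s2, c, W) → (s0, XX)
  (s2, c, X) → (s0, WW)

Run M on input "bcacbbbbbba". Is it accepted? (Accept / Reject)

Accept

(s0, bcacbbbbbba, $)
  read b, top $: go to s2, push W$ → (s2, cacbbbbbba, W$)
  read c, top W: go to s0, push XX → (s0, acbbbbbba, XX$)
  read a, top X: go to s1, push ε → (s1, cbbbbbba, X$)
  read c, top X: go to s1, push ε → (s1, bbbbbba, $)
  ε-move, top $: go to s2, push $ → (s2, bbbbbba, $)
  read b, top $: go to s0, push X$ → (s0, bbbbba, X$)
  read b, top X: go to s1, push W → (s1, bbbba, W$)
  ε-move, top W: go to s2, push W → (s2, bbbba, W$)
  read b, top W: go to s2, push ε → (s2, bbba, $)
  read b, top $: go to s0, push X$ → (s0, bba, X$)
  read b, top X: go to s1, push W → (s1, ba, W$)
  ε-move, top W: go to s2, push W → (s2, ba, W$)
  read b, top W: go to s2, push ε → (s2, a, $)
  read a, top $: go to s2, push ε → (s2, ε, ε)
All input consumed and the stack is empty.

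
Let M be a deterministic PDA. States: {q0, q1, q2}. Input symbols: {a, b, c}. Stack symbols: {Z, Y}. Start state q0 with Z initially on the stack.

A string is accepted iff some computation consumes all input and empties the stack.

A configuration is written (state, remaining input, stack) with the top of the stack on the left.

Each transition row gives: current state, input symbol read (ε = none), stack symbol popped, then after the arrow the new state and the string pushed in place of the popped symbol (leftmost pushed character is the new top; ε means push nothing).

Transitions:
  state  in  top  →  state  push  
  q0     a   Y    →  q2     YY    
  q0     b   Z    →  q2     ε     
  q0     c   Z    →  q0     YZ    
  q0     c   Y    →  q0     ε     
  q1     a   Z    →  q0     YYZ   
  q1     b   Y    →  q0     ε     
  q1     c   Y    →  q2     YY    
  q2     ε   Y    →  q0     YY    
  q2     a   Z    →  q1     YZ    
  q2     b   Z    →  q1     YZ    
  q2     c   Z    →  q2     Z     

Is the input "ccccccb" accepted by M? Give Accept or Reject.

(q0, ccccccb, Z)
  read c, top Z: go to q0, push YZ → (q0, cccccb, YZ)
  read c, top Y: go to q0, push ε → (q0, ccccb, Z)
  read c, top Z: go to q0, push YZ → (q0, cccb, YZ)
  read c, top Y: go to q0, push ε → (q0, ccb, Z)
  read c, top Z: go to q0, push YZ → (q0, cb, YZ)
  read c, top Y: go to q0, push ε → (q0, b, Z)
  read b, top Z: go to q2, push ε → (q2, ε, ε)
All input consumed and the stack is empty.

Accept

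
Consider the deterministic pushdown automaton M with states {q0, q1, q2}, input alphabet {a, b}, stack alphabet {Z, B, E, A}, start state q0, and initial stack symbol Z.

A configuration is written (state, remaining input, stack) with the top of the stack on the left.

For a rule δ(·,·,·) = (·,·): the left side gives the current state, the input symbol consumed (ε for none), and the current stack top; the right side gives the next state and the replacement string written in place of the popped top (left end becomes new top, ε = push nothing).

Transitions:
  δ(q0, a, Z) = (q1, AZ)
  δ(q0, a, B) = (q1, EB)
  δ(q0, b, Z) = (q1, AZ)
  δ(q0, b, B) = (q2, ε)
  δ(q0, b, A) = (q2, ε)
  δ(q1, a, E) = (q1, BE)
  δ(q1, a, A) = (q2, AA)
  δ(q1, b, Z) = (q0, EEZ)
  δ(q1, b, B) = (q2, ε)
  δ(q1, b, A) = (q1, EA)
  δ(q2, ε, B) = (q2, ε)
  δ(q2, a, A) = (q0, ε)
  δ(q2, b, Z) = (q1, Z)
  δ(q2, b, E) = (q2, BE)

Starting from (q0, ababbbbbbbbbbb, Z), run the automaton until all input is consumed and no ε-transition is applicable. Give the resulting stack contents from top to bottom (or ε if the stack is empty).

(q0, ababbbbbbbbbbb, Z)
  read a, top Z: go to q1, push AZ → (q1, babbbbbbbbbbb, AZ)
  read b, top A: go to q1, push EA → (q1, abbbbbbbbbbb, EAZ)
  read a, top E: go to q1, push BE → (q1, bbbbbbbbbbb, BEAZ)
  read b, top B: go to q2, push ε → (q2, bbbbbbbbbb, EAZ)
  read b, top E: go to q2, push BE → (q2, bbbbbbbbb, BEAZ)
  ε-move, top B: go to q2, push ε → (q2, bbbbbbbbb, EAZ)
  read b, top E: go to q2, push BE → (q2, bbbbbbbb, BEAZ)
  ε-move, top B: go to q2, push ε → (q2, bbbbbbbb, EAZ)
  read b, top E: go to q2, push BE → (q2, bbbbbbb, BEAZ)
  ε-move, top B: go to q2, push ε → (q2, bbbbbbb, EAZ)
  read b, top E: go to q2, push BE → (q2, bbbbbb, BEAZ)
  ε-move, top B: go to q2, push ε → (q2, bbbbbb, EAZ)
  read b, top E: go to q2, push BE → (q2, bbbbb, BEAZ)
  ε-move, top B: go to q2, push ε → (q2, bbbbb, EAZ)
  read b, top E: go to q2, push BE → (q2, bbbb, BEAZ)
  ε-move, top B: go to q2, push ε → (q2, bbbb, EAZ)
  read b, top E: go to q2, push BE → (q2, bbb, BEAZ)
  ε-move, top B: go to q2, push ε → (q2, bbb, EAZ)
  read b, top E: go to q2, push BE → (q2, bb, BEAZ)
  ε-move, top B: go to q2, push ε → (q2, bb, EAZ)
  read b, top E: go to q2, push BE → (q2, b, BEAZ)
  ε-move, top B: go to q2, push ε → (q2, b, EAZ)
  read b, top E: go to q2, push BE → (q2, ε, BEAZ)
  ε-move, top B: go to q2, push ε → (q2, ε, EAZ)
All input consumed in state q2 with stack EAZ.

EAZ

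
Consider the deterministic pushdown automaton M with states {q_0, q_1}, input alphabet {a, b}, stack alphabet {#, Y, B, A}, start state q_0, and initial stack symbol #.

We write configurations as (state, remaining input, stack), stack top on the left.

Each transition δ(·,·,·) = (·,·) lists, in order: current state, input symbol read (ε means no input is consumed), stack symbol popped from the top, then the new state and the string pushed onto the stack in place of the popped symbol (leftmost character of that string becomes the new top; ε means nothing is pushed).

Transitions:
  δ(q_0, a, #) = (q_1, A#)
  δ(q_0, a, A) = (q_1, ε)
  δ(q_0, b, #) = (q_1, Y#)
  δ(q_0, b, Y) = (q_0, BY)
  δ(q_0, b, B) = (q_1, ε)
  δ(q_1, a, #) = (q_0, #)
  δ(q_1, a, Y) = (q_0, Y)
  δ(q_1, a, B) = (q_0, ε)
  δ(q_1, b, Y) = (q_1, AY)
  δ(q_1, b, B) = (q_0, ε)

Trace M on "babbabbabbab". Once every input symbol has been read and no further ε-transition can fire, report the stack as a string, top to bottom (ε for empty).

BY#

(q_0, babbabbabbab, #)
  read b, top #: go to q_1, push Y# → (q_1, abbabbabbab, Y#)
  read a, top Y: go to q_0, push Y → (q_0, bbabbabbab, Y#)
  read b, top Y: go to q_0, push BY → (q_0, babbabbab, BY#)
  read b, top B: go to q_1, push ε → (q_1, abbabbab, Y#)
  read a, top Y: go to q_0, push Y → (q_0, bbabbab, Y#)
  read b, top Y: go to q_0, push BY → (q_0, babbab, BY#)
  read b, top B: go to q_1, push ε → (q_1, abbab, Y#)
  read a, top Y: go to q_0, push Y → (q_0, bbab, Y#)
  read b, top Y: go to q_0, push BY → (q_0, bab, BY#)
  read b, top B: go to q_1, push ε → (q_1, ab, Y#)
  read a, top Y: go to q_0, push Y → (q_0, b, Y#)
  read b, top Y: go to q_0, push BY → (q_0, ε, BY#)
All input consumed in state q_0 with stack BY#.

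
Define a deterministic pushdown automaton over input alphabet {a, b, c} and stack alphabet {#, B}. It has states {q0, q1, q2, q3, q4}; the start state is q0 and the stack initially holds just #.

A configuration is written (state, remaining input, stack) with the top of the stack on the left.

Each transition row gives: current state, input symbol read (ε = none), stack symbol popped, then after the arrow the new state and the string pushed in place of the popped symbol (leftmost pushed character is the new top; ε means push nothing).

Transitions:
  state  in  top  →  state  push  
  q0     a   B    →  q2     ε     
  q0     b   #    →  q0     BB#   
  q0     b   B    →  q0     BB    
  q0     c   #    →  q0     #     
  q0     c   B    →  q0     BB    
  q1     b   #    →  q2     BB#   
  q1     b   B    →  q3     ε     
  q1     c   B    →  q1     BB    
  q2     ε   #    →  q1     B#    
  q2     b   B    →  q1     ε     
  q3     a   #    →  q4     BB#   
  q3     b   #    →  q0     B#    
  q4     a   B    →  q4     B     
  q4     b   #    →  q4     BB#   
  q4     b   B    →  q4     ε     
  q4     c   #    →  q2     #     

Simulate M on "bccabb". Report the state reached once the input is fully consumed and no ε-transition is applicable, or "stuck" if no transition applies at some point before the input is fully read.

q3

(q0, bccabb, #) ⊢ (q0, ccabb, BB#) ⊢ (q0, cabb, BBB#) ⊢ (q0, abb, BBBB#) ⊢ (q2, bb, BBB#) ⊢ (q1, b, BB#) ⊢ (q3, ε, B#)
All input consumed; M is in state q3.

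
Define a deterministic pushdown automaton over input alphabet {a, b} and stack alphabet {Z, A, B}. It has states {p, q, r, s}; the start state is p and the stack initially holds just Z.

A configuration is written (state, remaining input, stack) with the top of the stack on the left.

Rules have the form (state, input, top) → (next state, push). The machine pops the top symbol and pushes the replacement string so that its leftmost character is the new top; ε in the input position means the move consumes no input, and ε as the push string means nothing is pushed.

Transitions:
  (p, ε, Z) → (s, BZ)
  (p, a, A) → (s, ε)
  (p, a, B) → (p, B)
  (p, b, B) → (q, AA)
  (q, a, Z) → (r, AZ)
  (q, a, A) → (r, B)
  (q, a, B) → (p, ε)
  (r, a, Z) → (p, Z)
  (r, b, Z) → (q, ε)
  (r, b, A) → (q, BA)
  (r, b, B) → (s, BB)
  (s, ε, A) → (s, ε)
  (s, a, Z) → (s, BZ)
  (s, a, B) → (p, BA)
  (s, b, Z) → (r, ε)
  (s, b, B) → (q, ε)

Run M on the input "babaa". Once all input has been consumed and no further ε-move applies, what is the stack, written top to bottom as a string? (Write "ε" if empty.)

Z

(p, babaa, Z)
  ε-move, top Z: go to s, push BZ → (s, babaa, BZ)
  read b, top B: go to q, push ε → (q, abaa, Z)
  read a, top Z: go to r, push AZ → (r, baa, AZ)
  read b, top A: go to q, push BA → (q, aa, BAZ)
  read a, top B: go to p, push ε → (p, a, AZ)
  read a, top A: go to s, push ε → (s, ε, Z)
All input consumed in state s with stack Z.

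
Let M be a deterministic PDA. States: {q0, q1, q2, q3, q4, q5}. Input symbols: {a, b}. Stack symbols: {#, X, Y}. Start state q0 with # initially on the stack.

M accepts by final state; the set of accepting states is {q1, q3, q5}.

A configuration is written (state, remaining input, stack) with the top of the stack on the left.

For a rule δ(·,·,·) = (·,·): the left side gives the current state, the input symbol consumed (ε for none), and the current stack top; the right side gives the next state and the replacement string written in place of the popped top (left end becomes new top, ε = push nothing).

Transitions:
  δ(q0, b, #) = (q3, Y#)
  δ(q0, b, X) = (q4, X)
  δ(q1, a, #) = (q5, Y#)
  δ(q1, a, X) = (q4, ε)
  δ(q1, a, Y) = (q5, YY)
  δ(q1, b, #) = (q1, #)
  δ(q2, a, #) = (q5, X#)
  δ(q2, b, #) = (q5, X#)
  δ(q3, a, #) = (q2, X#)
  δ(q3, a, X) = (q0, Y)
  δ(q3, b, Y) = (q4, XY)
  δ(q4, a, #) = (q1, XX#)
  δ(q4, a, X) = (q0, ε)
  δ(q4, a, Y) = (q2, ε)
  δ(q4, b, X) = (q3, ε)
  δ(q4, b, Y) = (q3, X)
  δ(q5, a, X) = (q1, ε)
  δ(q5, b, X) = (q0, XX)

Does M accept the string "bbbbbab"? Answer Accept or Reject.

(q0, bbbbbab, #) ⊢ (q3, bbbbab, Y#) ⊢ (q4, bbbab, XY#) ⊢ (q3, bbab, Y#) ⊢ (q4, bab, XY#) ⊢ (q3, ab, Y#)
No transition applies at (q3, ab, Y#); input not fully consumed.

Reject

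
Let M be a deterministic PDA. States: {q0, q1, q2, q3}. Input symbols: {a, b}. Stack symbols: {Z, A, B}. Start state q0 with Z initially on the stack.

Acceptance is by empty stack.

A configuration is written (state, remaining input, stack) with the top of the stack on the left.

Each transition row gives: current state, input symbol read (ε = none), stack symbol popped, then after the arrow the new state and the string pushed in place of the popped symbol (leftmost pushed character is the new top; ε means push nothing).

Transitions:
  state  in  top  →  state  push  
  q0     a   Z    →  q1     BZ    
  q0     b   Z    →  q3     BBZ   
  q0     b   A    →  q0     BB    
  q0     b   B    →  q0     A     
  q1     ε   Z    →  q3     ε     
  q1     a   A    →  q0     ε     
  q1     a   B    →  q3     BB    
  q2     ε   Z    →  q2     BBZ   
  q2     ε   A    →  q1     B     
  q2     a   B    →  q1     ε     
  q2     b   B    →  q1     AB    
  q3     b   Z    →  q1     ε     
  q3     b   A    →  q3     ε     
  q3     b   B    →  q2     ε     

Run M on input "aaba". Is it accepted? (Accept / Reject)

(q0, aaba, Z) ⊢ (q1, aba, BZ) ⊢ (q3, ba, BBZ) ⊢ (q2, a, BZ) ⊢ (q1, ε, Z) ⊢ (q3, ε, ε)
All input consumed and the stack is empty.

Accept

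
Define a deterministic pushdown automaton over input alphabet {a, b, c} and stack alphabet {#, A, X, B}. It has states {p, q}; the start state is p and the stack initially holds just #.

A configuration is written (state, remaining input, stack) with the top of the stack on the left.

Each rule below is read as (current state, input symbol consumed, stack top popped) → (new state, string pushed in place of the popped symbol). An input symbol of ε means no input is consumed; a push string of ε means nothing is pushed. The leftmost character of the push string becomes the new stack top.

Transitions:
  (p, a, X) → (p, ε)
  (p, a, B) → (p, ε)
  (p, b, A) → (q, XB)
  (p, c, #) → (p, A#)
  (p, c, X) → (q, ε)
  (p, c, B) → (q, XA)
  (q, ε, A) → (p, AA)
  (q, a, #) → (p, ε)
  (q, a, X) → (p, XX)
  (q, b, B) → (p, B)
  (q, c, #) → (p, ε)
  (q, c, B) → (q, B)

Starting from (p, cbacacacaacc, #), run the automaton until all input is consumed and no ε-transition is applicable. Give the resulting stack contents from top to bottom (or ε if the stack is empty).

B#

(p, cbacacacaacc, #)
  read c, top #: go to p, push A# → (p, bacacacaacc, A#)
  read b, top A: go to q, push XB → (q, acacacaacc, XB#)
  read a, top X: go to p, push XX → (p, cacacaacc, XXB#)
  read c, top X: go to q, push ε → (q, acacaacc, XB#)
  read a, top X: go to p, push XX → (p, cacaacc, XXB#)
  read c, top X: go to q, push ε → (q, acaacc, XB#)
  read a, top X: go to p, push XX → (p, caacc, XXB#)
  read c, top X: go to q, push ε → (q, aacc, XB#)
  read a, top X: go to p, push XX → (p, acc, XXB#)
  read a, top X: go to p, push ε → (p, cc, XB#)
  read c, top X: go to q, push ε → (q, c, B#)
  read c, top B: go to q, push B → (q, ε, B#)
All input consumed in state q with stack B#.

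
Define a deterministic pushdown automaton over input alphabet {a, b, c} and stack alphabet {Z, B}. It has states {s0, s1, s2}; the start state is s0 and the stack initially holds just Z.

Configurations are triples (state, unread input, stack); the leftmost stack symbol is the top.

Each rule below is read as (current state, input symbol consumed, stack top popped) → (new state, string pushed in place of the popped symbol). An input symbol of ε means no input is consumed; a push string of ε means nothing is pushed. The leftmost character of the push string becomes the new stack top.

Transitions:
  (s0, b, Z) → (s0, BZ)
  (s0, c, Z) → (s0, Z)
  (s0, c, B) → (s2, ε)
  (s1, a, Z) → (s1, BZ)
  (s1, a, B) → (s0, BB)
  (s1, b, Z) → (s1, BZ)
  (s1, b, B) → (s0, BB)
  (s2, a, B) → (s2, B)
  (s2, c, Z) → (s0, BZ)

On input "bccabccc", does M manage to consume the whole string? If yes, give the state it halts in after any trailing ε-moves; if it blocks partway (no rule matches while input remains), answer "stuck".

stuck

(s0, bccabccc, Z) ⊢ (s0, ccabccc, BZ) ⊢ (s2, cabccc, Z) ⊢ (s0, abccc, BZ)
No transition for (s0, a, top B); M blocks with input abccc remaining.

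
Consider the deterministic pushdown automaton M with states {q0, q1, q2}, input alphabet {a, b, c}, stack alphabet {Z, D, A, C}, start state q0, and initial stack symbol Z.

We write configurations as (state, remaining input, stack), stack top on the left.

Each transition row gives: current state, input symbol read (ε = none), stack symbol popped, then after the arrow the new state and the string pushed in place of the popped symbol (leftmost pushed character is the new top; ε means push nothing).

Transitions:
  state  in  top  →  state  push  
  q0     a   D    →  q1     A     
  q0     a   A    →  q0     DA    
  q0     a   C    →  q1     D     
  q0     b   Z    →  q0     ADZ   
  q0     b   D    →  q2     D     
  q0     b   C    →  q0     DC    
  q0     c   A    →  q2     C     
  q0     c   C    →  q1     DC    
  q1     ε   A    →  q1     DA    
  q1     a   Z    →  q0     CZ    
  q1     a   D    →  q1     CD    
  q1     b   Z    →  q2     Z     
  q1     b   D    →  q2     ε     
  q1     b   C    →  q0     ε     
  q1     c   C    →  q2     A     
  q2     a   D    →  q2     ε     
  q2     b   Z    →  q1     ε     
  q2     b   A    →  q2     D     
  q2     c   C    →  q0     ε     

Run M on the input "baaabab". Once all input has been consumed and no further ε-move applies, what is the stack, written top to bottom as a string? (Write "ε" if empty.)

(q0, baaabab, Z)
  read b, top Z: go to q0, push ADZ → (q0, aaabab, ADZ)
  read a, top A: go to q0, push DA → (q0, aabab, DADZ)
  read a, top D: go to q1, push A → (q1, abab, AADZ)
  ε-move, top A: go to q1, push DA → (q1, abab, DAADZ)
  read a, top D: go to q1, push CD → (q1, bab, CDAADZ)
  read b, top C: go to q0, push ε → (q0, ab, DAADZ)
  read a, top D: go to q1, push A → (q1, b, AAADZ)
  ε-move, top A: go to q1, push DA → (q1, b, DAAADZ)
  read b, top D: go to q2, push ε → (q2, ε, AAADZ)
All input consumed in state q2 with stack AAADZ.

AAADZ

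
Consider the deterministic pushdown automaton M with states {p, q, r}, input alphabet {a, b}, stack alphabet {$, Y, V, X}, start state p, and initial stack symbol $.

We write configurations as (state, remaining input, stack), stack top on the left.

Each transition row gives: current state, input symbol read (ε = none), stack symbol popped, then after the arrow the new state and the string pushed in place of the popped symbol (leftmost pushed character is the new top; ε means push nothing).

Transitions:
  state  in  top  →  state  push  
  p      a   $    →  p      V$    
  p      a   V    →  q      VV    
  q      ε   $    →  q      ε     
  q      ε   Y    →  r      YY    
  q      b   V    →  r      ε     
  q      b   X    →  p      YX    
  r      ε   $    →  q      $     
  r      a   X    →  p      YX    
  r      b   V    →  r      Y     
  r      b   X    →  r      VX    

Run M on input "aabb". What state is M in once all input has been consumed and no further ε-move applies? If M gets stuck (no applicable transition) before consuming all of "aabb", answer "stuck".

r

(p, aabb, $)
  read a, top $: go to p, push V$ → (p, abb, V$)
  read a, top V: go to q, push VV → (q, bb, VV$)
  read b, top V: go to r, push ε → (r, b, V$)
  read b, top V: go to r, push Y → (r, ε, Y$)
All input consumed; M is in state r.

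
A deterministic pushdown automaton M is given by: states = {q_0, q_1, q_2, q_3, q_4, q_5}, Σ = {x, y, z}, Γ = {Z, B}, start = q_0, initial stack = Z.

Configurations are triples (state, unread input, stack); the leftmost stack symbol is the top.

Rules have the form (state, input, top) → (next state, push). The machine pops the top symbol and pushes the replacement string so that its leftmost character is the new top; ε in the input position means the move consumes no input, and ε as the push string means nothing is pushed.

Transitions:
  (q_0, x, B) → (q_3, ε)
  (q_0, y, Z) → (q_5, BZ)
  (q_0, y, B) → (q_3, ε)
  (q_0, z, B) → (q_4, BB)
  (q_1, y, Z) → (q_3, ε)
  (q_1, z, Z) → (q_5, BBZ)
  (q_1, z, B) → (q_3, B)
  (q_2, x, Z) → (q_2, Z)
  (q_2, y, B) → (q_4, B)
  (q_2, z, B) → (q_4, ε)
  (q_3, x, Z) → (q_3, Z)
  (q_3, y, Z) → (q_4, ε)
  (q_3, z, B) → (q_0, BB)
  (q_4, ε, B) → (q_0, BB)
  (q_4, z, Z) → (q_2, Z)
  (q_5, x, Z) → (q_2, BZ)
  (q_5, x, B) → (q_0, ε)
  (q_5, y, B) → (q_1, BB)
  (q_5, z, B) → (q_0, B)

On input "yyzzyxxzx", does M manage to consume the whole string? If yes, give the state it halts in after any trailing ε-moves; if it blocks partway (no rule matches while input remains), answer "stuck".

stuck

(q_0, yyzzyxxzx, Z)
  read y, top Z: go to q_5, push BZ → (q_5, yzzyxxzx, BZ)
  read y, top B: go to q_1, push BB → (q_1, zzyxxzx, BBZ)
  read z, top B: go to q_3, push B → (q_3, zyxxzx, BBZ)
  read z, top B: go to q_0, push BB → (q_0, yxxzx, BBBZ)
  read y, top B: go to q_3, push ε → (q_3, xxzx, BBZ)
No transition for (q_3, x, top B); M blocks with input xxzx remaining.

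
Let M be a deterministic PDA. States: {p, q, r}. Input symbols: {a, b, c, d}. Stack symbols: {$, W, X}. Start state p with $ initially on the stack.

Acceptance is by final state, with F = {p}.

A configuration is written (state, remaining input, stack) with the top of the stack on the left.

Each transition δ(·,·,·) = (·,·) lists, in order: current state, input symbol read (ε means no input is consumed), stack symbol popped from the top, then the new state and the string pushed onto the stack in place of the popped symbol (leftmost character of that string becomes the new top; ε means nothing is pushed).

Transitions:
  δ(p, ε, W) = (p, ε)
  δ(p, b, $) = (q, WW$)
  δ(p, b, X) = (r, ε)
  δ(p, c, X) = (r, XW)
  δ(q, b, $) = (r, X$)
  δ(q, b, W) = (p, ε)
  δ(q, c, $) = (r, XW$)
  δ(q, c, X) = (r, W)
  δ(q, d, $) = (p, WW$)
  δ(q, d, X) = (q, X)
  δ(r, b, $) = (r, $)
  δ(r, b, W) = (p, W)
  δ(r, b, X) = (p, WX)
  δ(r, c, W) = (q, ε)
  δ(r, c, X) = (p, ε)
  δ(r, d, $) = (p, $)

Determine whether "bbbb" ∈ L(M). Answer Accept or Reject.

Accept

(p, bbbb, $)
  read b, top $: go to q, push WW$ → (q, bbb, WW$)
  read b, top W: go to p, push ε → (p, bb, W$)
  ε-move, top W: go to p, push ε → (p, bb, $)
  read b, top $: go to q, push WW$ → (q, b, WW$)
  read b, top W: go to p, push ε → (p, ε, W$)
All input consumed; state p ∈ F.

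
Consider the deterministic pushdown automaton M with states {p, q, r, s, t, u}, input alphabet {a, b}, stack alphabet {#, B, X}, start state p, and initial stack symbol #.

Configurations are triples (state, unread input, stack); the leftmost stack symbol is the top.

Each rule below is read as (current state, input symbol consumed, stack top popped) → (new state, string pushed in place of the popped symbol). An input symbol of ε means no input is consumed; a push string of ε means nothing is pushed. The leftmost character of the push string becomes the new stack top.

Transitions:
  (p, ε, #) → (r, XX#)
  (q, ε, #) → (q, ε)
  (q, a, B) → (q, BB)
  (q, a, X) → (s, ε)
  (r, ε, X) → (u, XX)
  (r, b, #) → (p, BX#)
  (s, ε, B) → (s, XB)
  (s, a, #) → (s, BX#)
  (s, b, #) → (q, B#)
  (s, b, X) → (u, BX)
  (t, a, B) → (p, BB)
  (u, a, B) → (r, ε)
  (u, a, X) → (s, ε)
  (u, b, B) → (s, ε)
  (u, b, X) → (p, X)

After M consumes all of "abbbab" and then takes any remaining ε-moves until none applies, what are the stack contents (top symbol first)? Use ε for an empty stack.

(p, abbbab, #) ⊢ (r, abbbab, XX#) ⊢ (u, abbbab, XXX#) ⊢ (s, bbbab, XX#) ⊢ (u, bbab, BXX#) ⊢ (s, bab, XX#) ⊢ (u, ab, BXX#) ⊢ (r, b, XX#) ⊢ (u, b, XXX#) ⊢ (p, ε, XXX#)
All input consumed in state p with stack XXX#.

XXX#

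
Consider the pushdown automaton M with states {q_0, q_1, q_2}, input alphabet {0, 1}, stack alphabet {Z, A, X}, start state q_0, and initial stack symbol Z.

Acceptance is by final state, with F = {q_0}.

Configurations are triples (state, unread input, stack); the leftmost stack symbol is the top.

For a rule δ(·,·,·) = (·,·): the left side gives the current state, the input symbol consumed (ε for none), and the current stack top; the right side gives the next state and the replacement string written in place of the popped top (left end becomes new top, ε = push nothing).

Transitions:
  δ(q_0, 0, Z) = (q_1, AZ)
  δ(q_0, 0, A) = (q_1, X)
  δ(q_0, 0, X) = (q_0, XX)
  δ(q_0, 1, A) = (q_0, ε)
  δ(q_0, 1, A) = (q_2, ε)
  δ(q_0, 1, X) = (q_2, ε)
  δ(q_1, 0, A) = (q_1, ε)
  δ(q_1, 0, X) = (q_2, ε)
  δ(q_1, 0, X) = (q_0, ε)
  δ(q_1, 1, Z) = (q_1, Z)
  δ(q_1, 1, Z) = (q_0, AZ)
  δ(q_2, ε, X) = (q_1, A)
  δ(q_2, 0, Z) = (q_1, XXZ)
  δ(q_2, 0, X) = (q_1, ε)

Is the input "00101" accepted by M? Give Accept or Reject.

No computation consumes all input and reaches a final state.

Reject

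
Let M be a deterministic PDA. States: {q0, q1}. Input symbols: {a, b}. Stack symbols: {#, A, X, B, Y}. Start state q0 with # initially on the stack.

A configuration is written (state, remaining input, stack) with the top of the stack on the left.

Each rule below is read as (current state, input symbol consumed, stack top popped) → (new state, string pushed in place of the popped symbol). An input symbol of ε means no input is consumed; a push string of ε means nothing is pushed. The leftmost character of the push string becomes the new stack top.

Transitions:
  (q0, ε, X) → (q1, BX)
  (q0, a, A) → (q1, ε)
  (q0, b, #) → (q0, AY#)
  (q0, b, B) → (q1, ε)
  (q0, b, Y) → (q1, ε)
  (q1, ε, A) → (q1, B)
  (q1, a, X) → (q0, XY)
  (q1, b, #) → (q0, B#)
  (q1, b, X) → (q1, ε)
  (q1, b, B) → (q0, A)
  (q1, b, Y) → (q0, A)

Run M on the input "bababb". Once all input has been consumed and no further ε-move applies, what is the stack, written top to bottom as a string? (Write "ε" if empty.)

(q0, bababb, #) ⊢ (q0, ababb, AY#) ⊢ (q1, babb, Y#) ⊢ (q0, abb, A#) ⊢ (q1, bb, #) ⊢ (q0, b, B#) ⊢ (q1, ε, #)
All input consumed in state q1 with stack #.

#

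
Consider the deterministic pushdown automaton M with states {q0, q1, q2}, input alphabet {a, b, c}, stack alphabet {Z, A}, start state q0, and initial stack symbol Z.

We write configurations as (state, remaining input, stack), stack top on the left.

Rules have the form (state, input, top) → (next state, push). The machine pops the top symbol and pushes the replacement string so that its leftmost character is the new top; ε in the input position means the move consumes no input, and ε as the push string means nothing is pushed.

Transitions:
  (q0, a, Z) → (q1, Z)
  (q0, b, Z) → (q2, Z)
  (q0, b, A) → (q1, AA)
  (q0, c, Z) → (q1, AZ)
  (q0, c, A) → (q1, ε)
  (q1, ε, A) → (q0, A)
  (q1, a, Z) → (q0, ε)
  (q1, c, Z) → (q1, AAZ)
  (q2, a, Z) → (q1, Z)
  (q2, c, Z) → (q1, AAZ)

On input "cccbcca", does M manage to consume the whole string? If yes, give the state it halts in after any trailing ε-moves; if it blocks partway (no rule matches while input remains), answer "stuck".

stuck

(q0, cccbcca, Z)
  read c, top Z: go to q1, push AZ → (q1, ccbcca, AZ)
  ε-move, top A: go to q0, push A → (q0, ccbcca, AZ)
  read c, top A: go to q1, push ε → (q1, cbcca, Z)
  read c, top Z: go to q1, push AAZ → (q1, bcca, AAZ)
  ε-move, top A: go to q0, push A → (q0, bcca, AAZ)
  read b, top A: go to q1, push AA → (q1, cca, AAAZ)
  ε-move, top A: go to q0, push A → (q0, cca, AAAZ)
  read c, top A: go to q1, push ε → (q1, ca, AAZ)
  ε-move, top A: go to q0, push A → (q0, ca, AAZ)
  read c, top A: go to q1, push ε → (q1, a, AZ)
  ε-move, top A: go to q0, push A → (q0, a, AZ)
No transition for (q0, a, top A); M blocks with input a remaining.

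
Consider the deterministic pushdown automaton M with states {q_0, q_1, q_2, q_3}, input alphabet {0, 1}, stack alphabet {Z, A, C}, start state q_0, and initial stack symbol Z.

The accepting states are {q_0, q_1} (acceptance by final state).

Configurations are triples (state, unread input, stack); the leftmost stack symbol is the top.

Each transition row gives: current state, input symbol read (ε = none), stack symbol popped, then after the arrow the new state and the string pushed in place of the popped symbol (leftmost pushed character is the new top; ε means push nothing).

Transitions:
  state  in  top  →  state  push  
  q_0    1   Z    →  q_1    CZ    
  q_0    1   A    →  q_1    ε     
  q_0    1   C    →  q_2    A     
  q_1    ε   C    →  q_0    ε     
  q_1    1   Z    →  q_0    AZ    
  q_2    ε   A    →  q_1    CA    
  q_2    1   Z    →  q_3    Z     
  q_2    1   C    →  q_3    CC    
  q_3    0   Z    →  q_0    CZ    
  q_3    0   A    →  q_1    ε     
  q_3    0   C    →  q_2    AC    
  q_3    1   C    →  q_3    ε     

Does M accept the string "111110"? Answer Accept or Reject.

(q_0, 111110, Z)
  read 1, top Z: go to q_1, push CZ → (q_1, 11110, CZ)
  ε-move, top C: go to q_0, push ε → (q_0, 11110, Z)
  read 1, top Z: go to q_1, push CZ → (q_1, 1110, CZ)
  ε-move, top C: go to q_0, push ε → (q_0, 1110, Z)
  read 1, top Z: go to q_1, push CZ → (q_1, 110, CZ)
  ε-move, top C: go to q_0, push ε → (q_0, 110, Z)
  read 1, top Z: go to q_1, push CZ → (q_1, 10, CZ)
  ε-move, top C: go to q_0, push ε → (q_0, 10, Z)
  read 1, top Z: go to q_1, push CZ → (q_1, 0, CZ)
  ε-move, top C: go to q_0, push ε → (q_0, 0, Z)
No transition applies at (q_0, 0, Z); input not fully consumed.

Reject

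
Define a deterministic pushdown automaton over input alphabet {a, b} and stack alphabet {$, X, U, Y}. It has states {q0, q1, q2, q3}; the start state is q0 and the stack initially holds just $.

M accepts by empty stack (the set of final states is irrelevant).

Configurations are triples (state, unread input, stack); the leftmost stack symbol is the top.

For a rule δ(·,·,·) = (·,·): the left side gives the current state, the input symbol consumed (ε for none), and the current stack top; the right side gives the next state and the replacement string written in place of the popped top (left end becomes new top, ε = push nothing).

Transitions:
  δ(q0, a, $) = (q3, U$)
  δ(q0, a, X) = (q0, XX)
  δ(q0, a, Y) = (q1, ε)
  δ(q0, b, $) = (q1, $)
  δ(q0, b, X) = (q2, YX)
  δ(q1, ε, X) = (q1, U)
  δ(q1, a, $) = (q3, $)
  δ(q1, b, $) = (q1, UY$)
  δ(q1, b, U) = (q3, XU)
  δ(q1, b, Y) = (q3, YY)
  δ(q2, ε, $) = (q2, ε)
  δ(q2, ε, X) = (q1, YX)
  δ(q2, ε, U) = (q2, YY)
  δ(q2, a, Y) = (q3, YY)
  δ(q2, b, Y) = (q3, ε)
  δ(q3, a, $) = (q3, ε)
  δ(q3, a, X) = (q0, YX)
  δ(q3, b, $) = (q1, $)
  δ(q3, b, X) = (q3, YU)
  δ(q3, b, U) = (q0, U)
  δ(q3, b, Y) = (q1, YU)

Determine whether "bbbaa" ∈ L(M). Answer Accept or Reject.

(q0, bbbaa, $)
  read b, top $: go to q1, push $ → (q1, bbaa, $)
  read b, top $: go to q1, push UY$ → (q1, baa, UY$)
  read b, top U: go to q3, push XU → (q3, aa, XUY$)
  read a, top X: go to q0, push YX → (q0, a, YXUY$)
  read a, top Y: go to q1, push ε → (q1, ε, XUY$)
  ε-move, top X: go to q1, push U → (q1, ε, UUY$)
All input consumed; stack is UUY$, not empty, and no further ε-move applies.

Reject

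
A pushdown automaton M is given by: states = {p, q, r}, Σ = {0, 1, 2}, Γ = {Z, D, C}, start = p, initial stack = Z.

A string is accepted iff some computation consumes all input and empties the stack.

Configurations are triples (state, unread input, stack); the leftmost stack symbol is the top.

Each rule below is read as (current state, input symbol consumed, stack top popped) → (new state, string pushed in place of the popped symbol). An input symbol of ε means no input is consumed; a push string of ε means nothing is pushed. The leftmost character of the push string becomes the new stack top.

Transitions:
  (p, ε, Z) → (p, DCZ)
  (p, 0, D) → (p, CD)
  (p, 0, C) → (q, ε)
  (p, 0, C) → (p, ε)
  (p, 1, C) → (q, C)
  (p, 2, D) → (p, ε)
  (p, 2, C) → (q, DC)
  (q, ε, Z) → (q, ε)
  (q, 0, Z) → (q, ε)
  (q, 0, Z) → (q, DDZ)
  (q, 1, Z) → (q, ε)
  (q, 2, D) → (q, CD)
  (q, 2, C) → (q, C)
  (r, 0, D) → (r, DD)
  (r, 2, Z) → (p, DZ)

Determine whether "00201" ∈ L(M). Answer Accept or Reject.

One accepting computation: (p, 00201, Z) ⊢ (p, 00201, DCZ) ⊢ (p, 0201, CDCZ) ⊢ (p, 201, DCZ) ⊢ (p, 01, CZ) ⊢ (q, 1, Z) ⊢ (q, ε, ε)
All input consumed and the stack is empty.

Accept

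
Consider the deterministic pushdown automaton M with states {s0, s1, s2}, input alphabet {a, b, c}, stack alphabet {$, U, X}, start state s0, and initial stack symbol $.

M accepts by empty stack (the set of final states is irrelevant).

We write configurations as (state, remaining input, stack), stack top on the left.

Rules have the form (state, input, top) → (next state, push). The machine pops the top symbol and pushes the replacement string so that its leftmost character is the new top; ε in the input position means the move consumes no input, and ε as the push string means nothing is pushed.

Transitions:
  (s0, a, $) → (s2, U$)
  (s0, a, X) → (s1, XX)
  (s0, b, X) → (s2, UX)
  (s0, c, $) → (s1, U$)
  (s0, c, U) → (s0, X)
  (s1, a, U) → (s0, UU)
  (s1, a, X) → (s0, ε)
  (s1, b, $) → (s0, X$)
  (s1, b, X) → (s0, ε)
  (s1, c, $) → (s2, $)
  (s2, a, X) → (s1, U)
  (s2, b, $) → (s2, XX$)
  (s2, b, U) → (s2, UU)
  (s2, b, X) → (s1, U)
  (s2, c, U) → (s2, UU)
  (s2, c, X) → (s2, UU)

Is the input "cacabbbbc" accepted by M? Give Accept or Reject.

(s0, cacabbbbc, $)
  read c, top $: go to s1, push U$ → (s1, acabbbbc, U$)
  read a, top U: go to s0, push UU → (s0, cabbbbc, UU$)
  read c, top U: go to s0, push X → (s0, abbbbc, XU$)
  read a, top X: go to s1, push XX → (s1, bbbbc, XXU$)
  read b, top X: go to s0, push ε → (s0, bbbc, XU$)
  read b, top X: go to s2, push UX → (s2, bbc, UXU$)
  read b, top U: go to s2, push UU → (s2, bc, UUXU$)
  read b, top U: go to s2, push UU → (s2, c, UUUXU$)
  read c, top U: go to s2, push UU → (s2, ε, UUUUXU$)
All input consumed; stack is UUUUXU$, not empty, and no further ε-move applies.

Reject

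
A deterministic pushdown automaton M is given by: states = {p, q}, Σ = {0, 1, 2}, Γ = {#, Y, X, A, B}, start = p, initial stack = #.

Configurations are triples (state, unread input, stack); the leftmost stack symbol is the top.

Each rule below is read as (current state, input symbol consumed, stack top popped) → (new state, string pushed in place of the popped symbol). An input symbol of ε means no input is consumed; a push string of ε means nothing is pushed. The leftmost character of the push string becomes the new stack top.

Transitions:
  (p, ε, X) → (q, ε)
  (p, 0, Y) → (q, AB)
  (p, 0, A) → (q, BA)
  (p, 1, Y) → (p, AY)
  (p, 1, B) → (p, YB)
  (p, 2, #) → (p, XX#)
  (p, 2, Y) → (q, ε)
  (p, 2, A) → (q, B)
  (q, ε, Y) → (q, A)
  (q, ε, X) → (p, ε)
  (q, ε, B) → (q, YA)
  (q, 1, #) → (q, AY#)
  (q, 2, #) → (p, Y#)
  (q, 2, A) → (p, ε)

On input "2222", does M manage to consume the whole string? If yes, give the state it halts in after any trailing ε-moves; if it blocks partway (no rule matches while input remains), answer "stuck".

p

(p, 2222, #) ⊢ (p, 222, XX#) ⊢ (q, 222, X#) ⊢ (p, 222, #) ⊢ (p, 22, XX#) ⊢ (q, 22, X#) ⊢ (p, 22, #) ⊢ (p, 2, XX#) ⊢ (q, 2, X#) ⊢ (p, 2, #) ⊢ (p, ε, XX#) ⊢ (q, ε, X#) ⊢ (p, ε, #)
All input consumed; M is in state p.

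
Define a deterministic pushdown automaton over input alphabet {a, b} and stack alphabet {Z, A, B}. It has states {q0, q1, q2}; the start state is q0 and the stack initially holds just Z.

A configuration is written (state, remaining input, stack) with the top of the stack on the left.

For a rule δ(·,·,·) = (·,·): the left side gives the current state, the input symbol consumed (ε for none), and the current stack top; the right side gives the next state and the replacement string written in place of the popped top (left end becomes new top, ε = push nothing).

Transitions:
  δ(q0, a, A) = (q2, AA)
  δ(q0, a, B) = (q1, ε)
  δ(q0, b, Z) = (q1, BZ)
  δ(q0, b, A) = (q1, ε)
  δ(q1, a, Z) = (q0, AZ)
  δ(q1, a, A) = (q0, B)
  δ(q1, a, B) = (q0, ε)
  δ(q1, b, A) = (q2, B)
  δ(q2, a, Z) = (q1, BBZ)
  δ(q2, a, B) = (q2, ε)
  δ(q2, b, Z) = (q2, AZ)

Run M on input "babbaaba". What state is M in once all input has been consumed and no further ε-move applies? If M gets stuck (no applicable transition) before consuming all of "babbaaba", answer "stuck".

stuck

(q0, babbaaba, Z)
  read b, top Z: go to q1, push BZ → (q1, abbaaba, BZ)
  read a, top B: go to q0, push ε → (q0, bbaaba, Z)
  read b, top Z: go to q1, push BZ → (q1, baaba, BZ)
No transition for (q1, b, top B); M blocks with input baaba remaining.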